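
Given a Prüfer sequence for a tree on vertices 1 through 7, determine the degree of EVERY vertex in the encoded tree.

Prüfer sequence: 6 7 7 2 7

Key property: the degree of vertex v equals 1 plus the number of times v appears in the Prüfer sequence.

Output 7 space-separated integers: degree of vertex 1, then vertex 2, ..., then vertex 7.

p_1 = 6: count[6] becomes 1
p_2 = 7: count[7] becomes 1
p_3 = 7: count[7] becomes 2
p_4 = 2: count[2] becomes 1
p_5 = 7: count[7] becomes 3
Degrees (1 + count): deg[1]=1+0=1, deg[2]=1+1=2, deg[3]=1+0=1, deg[4]=1+0=1, deg[5]=1+0=1, deg[6]=1+1=2, deg[7]=1+3=4

Answer: 1 2 1 1 1 2 4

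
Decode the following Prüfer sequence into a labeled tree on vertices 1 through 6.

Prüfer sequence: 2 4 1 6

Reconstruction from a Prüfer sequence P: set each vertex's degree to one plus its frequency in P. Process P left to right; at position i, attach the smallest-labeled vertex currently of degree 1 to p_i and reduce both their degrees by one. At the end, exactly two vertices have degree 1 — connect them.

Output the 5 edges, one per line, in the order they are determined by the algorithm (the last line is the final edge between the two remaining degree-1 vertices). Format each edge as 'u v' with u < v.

Initial degrees: {1:2, 2:2, 3:1, 4:2, 5:1, 6:2}
Step 1: smallest deg-1 vertex = 3, p_1 = 2. Add edge {2,3}. Now deg[3]=0, deg[2]=1.
Step 2: smallest deg-1 vertex = 2, p_2 = 4. Add edge {2,4}. Now deg[2]=0, deg[4]=1.
Step 3: smallest deg-1 vertex = 4, p_3 = 1. Add edge {1,4}. Now deg[4]=0, deg[1]=1.
Step 4: smallest deg-1 vertex = 1, p_4 = 6. Add edge {1,6}. Now deg[1]=0, deg[6]=1.
Final: two remaining deg-1 vertices are 5, 6. Add edge {5,6}.

Answer: 2 3
2 4
1 4
1 6
5 6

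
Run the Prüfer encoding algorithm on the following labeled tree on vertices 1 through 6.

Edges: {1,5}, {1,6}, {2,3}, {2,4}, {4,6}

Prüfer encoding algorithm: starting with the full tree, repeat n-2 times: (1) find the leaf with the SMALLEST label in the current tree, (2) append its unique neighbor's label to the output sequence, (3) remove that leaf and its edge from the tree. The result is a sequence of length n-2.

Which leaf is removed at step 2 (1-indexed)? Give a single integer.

Step 1: current leaves = {3,5}. Remove leaf 3 (neighbor: 2).
Step 2: current leaves = {2,5}. Remove leaf 2 (neighbor: 4).

Answer: 2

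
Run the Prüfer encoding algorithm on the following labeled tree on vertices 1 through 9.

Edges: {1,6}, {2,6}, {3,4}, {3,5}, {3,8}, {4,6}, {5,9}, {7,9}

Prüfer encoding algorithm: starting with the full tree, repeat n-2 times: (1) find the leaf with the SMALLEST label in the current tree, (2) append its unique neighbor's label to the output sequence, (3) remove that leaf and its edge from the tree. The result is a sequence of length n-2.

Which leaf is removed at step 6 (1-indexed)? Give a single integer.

Step 1: current leaves = {1,2,7,8}. Remove leaf 1 (neighbor: 6).
Step 2: current leaves = {2,7,8}. Remove leaf 2 (neighbor: 6).
Step 3: current leaves = {6,7,8}. Remove leaf 6 (neighbor: 4).
Step 4: current leaves = {4,7,8}. Remove leaf 4 (neighbor: 3).
Step 5: current leaves = {7,8}. Remove leaf 7 (neighbor: 9).
Step 6: current leaves = {8,9}. Remove leaf 8 (neighbor: 3).

Answer: 8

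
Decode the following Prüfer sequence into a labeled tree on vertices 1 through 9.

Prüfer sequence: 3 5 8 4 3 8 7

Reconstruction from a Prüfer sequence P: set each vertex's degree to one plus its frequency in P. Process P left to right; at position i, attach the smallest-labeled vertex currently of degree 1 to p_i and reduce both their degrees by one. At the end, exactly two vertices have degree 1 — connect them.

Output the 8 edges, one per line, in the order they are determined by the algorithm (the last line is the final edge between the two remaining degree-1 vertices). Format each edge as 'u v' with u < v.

Answer: 1 3
2 5
5 8
4 6
3 4
3 8
7 8
7 9

Derivation:
Initial degrees: {1:1, 2:1, 3:3, 4:2, 5:2, 6:1, 7:2, 8:3, 9:1}
Step 1: smallest deg-1 vertex = 1, p_1 = 3. Add edge {1,3}. Now deg[1]=0, deg[3]=2.
Step 2: smallest deg-1 vertex = 2, p_2 = 5. Add edge {2,5}. Now deg[2]=0, deg[5]=1.
Step 3: smallest deg-1 vertex = 5, p_3 = 8. Add edge {5,8}. Now deg[5]=0, deg[8]=2.
Step 4: smallest deg-1 vertex = 6, p_4 = 4. Add edge {4,6}. Now deg[6]=0, deg[4]=1.
Step 5: smallest deg-1 vertex = 4, p_5 = 3. Add edge {3,4}. Now deg[4]=0, deg[3]=1.
Step 6: smallest deg-1 vertex = 3, p_6 = 8. Add edge {3,8}. Now deg[3]=0, deg[8]=1.
Step 7: smallest deg-1 vertex = 8, p_7 = 7. Add edge {7,8}. Now deg[8]=0, deg[7]=1.
Final: two remaining deg-1 vertices are 7, 9. Add edge {7,9}.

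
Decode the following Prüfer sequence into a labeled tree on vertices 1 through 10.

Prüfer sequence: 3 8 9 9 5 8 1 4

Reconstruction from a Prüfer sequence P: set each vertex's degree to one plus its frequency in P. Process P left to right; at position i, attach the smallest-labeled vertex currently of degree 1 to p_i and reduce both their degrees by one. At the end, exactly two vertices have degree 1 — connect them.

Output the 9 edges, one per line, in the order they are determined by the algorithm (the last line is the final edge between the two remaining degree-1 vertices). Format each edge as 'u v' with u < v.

Answer: 2 3
3 8
6 9
7 9
5 9
5 8
1 8
1 4
4 10

Derivation:
Initial degrees: {1:2, 2:1, 3:2, 4:2, 5:2, 6:1, 7:1, 8:3, 9:3, 10:1}
Step 1: smallest deg-1 vertex = 2, p_1 = 3. Add edge {2,3}. Now deg[2]=0, deg[3]=1.
Step 2: smallest deg-1 vertex = 3, p_2 = 8. Add edge {3,8}. Now deg[3]=0, deg[8]=2.
Step 3: smallest deg-1 vertex = 6, p_3 = 9. Add edge {6,9}. Now deg[6]=0, deg[9]=2.
Step 4: smallest deg-1 vertex = 7, p_4 = 9. Add edge {7,9}. Now deg[7]=0, deg[9]=1.
Step 5: smallest deg-1 vertex = 9, p_5 = 5. Add edge {5,9}. Now deg[9]=0, deg[5]=1.
Step 6: smallest deg-1 vertex = 5, p_6 = 8. Add edge {5,8}. Now deg[5]=0, deg[8]=1.
Step 7: smallest deg-1 vertex = 8, p_7 = 1. Add edge {1,8}. Now deg[8]=0, deg[1]=1.
Step 8: smallest deg-1 vertex = 1, p_8 = 4. Add edge {1,4}. Now deg[1]=0, deg[4]=1.
Final: two remaining deg-1 vertices are 4, 10. Add edge {4,10}.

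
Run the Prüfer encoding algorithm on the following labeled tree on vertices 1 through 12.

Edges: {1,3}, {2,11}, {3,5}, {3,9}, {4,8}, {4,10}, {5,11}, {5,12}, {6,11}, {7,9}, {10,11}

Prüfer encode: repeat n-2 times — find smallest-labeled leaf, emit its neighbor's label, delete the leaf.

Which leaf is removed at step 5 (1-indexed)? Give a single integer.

Answer: 8

Derivation:
Step 1: current leaves = {1,2,6,7,8,12}. Remove leaf 1 (neighbor: 3).
Step 2: current leaves = {2,6,7,8,12}. Remove leaf 2 (neighbor: 11).
Step 3: current leaves = {6,7,8,12}. Remove leaf 6 (neighbor: 11).
Step 4: current leaves = {7,8,12}. Remove leaf 7 (neighbor: 9).
Step 5: current leaves = {8,9,12}. Remove leaf 8 (neighbor: 4).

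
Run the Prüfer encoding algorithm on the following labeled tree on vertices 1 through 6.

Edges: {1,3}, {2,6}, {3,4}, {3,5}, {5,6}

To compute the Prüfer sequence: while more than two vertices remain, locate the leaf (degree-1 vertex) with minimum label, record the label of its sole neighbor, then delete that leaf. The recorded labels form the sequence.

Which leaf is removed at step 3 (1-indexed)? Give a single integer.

Step 1: current leaves = {1,2,4}. Remove leaf 1 (neighbor: 3).
Step 2: current leaves = {2,4}. Remove leaf 2 (neighbor: 6).
Step 3: current leaves = {4,6}. Remove leaf 4 (neighbor: 3).

Answer: 4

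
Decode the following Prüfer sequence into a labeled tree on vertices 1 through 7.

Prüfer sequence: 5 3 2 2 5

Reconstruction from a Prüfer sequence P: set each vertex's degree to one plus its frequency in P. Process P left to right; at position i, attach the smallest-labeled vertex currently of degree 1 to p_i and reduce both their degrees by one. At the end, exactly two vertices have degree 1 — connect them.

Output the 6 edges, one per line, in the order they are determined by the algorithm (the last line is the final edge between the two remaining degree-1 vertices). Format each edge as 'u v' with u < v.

Answer: 1 5
3 4
2 3
2 6
2 5
5 7

Derivation:
Initial degrees: {1:1, 2:3, 3:2, 4:1, 5:3, 6:1, 7:1}
Step 1: smallest deg-1 vertex = 1, p_1 = 5. Add edge {1,5}. Now deg[1]=0, deg[5]=2.
Step 2: smallest deg-1 vertex = 4, p_2 = 3. Add edge {3,4}. Now deg[4]=0, deg[3]=1.
Step 3: smallest deg-1 vertex = 3, p_3 = 2. Add edge {2,3}. Now deg[3]=0, deg[2]=2.
Step 4: smallest deg-1 vertex = 6, p_4 = 2. Add edge {2,6}. Now deg[6]=0, deg[2]=1.
Step 5: smallest deg-1 vertex = 2, p_5 = 5. Add edge {2,5}. Now deg[2]=0, deg[5]=1.
Final: two remaining deg-1 vertices are 5, 7. Add edge {5,7}.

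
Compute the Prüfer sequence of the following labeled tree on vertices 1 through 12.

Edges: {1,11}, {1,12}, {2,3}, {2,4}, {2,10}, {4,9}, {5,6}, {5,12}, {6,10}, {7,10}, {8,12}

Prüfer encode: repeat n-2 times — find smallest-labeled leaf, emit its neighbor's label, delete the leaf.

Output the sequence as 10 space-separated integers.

Step 1: leaves = {3,7,8,9,11}. Remove smallest leaf 3, emit neighbor 2.
Step 2: leaves = {7,8,9,11}. Remove smallest leaf 7, emit neighbor 10.
Step 3: leaves = {8,9,11}. Remove smallest leaf 8, emit neighbor 12.
Step 4: leaves = {9,11}. Remove smallest leaf 9, emit neighbor 4.
Step 5: leaves = {4,11}. Remove smallest leaf 4, emit neighbor 2.
Step 6: leaves = {2,11}. Remove smallest leaf 2, emit neighbor 10.
Step 7: leaves = {10,11}. Remove smallest leaf 10, emit neighbor 6.
Step 8: leaves = {6,11}. Remove smallest leaf 6, emit neighbor 5.
Step 9: leaves = {5,11}. Remove smallest leaf 5, emit neighbor 12.
Step 10: leaves = {11,12}. Remove smallest leaf 11, emit neighbor 1.
Done: 2 vertices remain (1, 12). Sequence = [2 10 12 4 2 10 6 5 12 1]

Answer: 2 10 12 4 2 10 6 5 12 1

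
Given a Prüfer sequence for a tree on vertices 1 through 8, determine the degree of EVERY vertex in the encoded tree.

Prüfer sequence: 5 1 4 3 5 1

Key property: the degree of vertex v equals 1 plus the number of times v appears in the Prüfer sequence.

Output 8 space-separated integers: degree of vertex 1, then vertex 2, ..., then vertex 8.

p_1 = 5: count[5] becomes 1
p_2 = 1: count[1] becomes 1
p_3 = 4: count[4] becomes 1
p_4 = 3: count[3] becomes 1
p_5 = 5: count[5] becomes 2
p_6 = 1: count[1] becomes 2
Degrees (1 + count): deg[1]=1+2=3, deg[2]=1+0=1, deg[3]=1+1=2, deg[4]=1+1=2, deg[5]=1+2=3, deg[6]=1+0=1, deg[7]=1+0=1, deg[8]=1+0=1

Answer: 3 1 2 2 3 1 1 1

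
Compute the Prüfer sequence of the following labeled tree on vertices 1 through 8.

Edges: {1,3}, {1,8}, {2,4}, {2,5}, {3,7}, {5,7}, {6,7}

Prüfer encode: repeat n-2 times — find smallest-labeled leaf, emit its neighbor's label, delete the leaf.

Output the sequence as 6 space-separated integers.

Answer: 2 5 7 7 3 1

Derivation:
Step 1: leaves = {4,6,8}. Remove smallest leaf 4, emit neighbor 2.
Step 2: leaves = {2,6,8}. Remove smallest leaf 2, emit neighbor 5.
Step 3: leaves = {5,6,8}. Remove smallest leaf 5, emit neighbor 7.
Step 4: leaves = {6,8}. Remove smallest leaf 6, emit neighbor 7.
Step 5: leaves = {7,8}. Remove smallest leaf 7, emit neighbor 3.
Step 6: leaves = {3,8}. Remove smallest leaf 3, emit neighbor 1.
Done: 2 vertices remain (1, 8). Sequence = [2 5 7 7 3 1]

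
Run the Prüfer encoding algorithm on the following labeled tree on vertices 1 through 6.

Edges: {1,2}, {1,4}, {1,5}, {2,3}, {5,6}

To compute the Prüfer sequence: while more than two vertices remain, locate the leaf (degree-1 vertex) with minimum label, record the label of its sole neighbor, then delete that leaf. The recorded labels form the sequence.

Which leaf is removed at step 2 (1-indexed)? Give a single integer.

Answer: 2

Derivation:
Step 1: current leaves = {3,4,6}. Remove leaf 3 (neighbor: 2).
Step 2: current leaves = {2,4,6}. Remove leaf 2 (neighbor: 1).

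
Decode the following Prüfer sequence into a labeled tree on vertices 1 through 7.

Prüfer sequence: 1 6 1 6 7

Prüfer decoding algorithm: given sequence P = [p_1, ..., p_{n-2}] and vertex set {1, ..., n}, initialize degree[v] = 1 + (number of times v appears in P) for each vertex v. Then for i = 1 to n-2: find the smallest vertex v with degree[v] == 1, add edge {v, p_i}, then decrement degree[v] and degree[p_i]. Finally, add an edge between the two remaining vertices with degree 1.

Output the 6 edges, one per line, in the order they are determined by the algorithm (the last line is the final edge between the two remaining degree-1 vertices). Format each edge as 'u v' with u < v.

Answer: 1 2
3 6
1 4
1 6
5 7
6 7

Derivation:
Initial degrees: {1:3, 2:1, 3:1, 4:1, 5:1, 6:3, 7:2}
Step 1: smallest deg-1 vertex = 2, p_1 = 1. Add edge {1,2}. Now deg[2]=0, deg[1]=2.
Step 2: smallest deg-1 vertex = 3, p_2 = 6. Add edge {3,6}. Now deg[3]=0, deg[6]=2.
Step 3: smallest deg-1 vertex = 4, p_3 = 1. Add edge {1,4}. Now deg[4]=0, deg[1]=1.
Step 4: smallest deg-1 vertex = 1, p_4 = 6. Add edge {1,6}. Now deg[1]=0, deg[6]=1.
Step 5: smallest deg-1 vertex = 5, p_5 = 7. Add edge {5,7}. Now deg[5]=0, deg[7]=1.
Final: two remaining deg-1 vertices are 6, 7. Add edge {6,7}.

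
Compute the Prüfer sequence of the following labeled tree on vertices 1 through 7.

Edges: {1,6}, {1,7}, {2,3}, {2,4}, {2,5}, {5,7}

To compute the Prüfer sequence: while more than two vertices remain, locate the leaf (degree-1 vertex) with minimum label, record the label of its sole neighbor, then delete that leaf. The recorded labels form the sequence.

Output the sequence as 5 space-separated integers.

Answer: 2 2 5 7 1

Derivation:
Step 1: leaves = {3,4,6}. Remove smallest leaf 3, emit neighbor 2.
Step 2: leaves = {4,6}. Remove smallest leaf 4, emit neighbor 2.
Step 3: leaves = {2,6}. Remove smallest leaf 2, emit neighbor 5.
Step 4: leaves = {5,6}. Remove smallest leaf 5, emit neighbor 7.
Step 5: leaves = {6,7}. Remove smallest leaf 6, emit neighbor 1.
Done: 2 vertices remain (1, 7). Sequence = [2 2 5 7 1]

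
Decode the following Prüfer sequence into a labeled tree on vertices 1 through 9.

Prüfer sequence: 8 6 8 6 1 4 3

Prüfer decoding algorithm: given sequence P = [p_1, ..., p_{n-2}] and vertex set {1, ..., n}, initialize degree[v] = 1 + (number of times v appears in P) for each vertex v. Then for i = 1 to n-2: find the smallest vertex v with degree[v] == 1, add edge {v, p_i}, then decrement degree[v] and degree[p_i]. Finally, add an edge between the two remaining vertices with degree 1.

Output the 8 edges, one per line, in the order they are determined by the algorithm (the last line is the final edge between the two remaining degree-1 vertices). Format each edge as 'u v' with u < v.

Answer: 2 8
5 6
7 8
6 8
1 6
1 4
3 4
3 9

Derivation:
Initial degrees: {1:2, 2:1, 3:2, 4:2, 5:1, 6:3, 7:1, 8:3, 9:1}
Step 1: smallest deg-1 vertex = 2, p_1 = 8. Add edge {2,8}. Now deg[2]=0, deg[8]=2.
Step 2: smallest deg-1 vertex = 5, p_2 = 6. Add edge {5,6}. Now deg[5]=0, deg[6]=2.
Step 3: smallest deg-1 vertex = 7, p_3 = 8. Add edge {7,8}. Now deg[7]=0, deg[8]=1.
Step 4: smallest deg-1 vertex = 8, p_4 = 6. Add edge {6,8}. Now deg[8]=0, deg[6]=1.
Step 5: smallest deg-1 vertex = 6, p_5 = 1. Add edge {1,6}. Now deg[6]=0, deg[1]=1.
Step 6: smallest deg-1 vertex = 1, p_6 = 4. Add edge {1,4}. Now deg[1]=0, deg[4]=1.
Step 7: smallest deg-1 vertex = 4, p_7 = 3. Add edge {3,4}. Now deg[4]=0, deg[3]=1.
Final: two remaining deg-1 vertices are 3, 9. Add edge {3,9}.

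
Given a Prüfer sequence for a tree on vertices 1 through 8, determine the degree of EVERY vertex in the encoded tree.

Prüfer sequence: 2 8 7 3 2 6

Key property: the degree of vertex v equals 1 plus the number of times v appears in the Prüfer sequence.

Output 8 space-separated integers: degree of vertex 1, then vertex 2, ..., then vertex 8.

Answer: 1 3 2 1 1 2 2 2

Derivation:
p_1 = 2: count[2] becomes 1
p_2 = 8: count[8] becomes 1
p_3 = 7: count[7] becomes 1
p_4 = 3: count[3] becomes 1
p_5 = 2: count[2] becomes 2
p_6 = 6: count[6] becomes 1
Degrees (1 + count): deg[1]=1+0=1, deg[2]=1+2=3, deg[3]=1+1=2, deg[4]=1+0=1, deg[5]=1+0=1, deg[6]=1+1=2, deg[7]=1+1=2, deg[8]=1+1=2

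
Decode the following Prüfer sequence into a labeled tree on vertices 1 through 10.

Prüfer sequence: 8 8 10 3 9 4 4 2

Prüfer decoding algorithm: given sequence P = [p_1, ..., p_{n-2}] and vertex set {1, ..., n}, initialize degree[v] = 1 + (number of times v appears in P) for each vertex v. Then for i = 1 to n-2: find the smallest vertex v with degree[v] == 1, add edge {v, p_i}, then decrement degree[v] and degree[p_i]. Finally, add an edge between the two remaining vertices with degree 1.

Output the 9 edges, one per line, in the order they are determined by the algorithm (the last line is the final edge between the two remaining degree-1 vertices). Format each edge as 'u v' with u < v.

Answer: 1 8
5 8
6 10
3 7
3 9
4 8
4 9
2 4
2 10

Derivation:
Initial degrees: {1:1, 2:2, 3:2, 4:3, 5:1, 6:1, 7:1, 8:3, 9:2, 10:2}
Step 1: smallest deg-1 vertex = 1, p_1 = 8. Add edge {1,8}. Now deg[1]=0, deg[8]=2.
Step 2: smallest deg-1 vertex = 5, p_2 = 8. Add edge {5,8}. Now deg[5]=0, deg[8]=1.
Step 3: smallest deg-1 vertex = 6, p_3 = 10. Add edge {6,10}. Now deg[6]=0, deg[10]=1.
Step 4: smallest deg-1 vertex = 7, p_4 = 3. Add edge {3,7}. Now deg[7]=0, deg[3]=1.
Step 5: smallest deg-1 vertex = 3, p_5 = 9. Add edge {3,9}. Now deg[3]=0, deg[9]=1.
Step 6: smallest deg-1 vertex = 8, p_6 = 4. Add edge {4,8}. Now deg[8]=0, deg[4]=2.
Step 7: smallest deg-1 vertex = 9, p_7 = 4. Add edge {4,9}. Now deg[9]=0, deg[4]=1.
Step 8: smallest deg-1 vertex = 4, p_8 = 2. Add edge {2,4}. Now deg[4]=0, deg[2]=1.
Final: two remaining deg-1 vertices are 2, 10. Add edge {2,10}.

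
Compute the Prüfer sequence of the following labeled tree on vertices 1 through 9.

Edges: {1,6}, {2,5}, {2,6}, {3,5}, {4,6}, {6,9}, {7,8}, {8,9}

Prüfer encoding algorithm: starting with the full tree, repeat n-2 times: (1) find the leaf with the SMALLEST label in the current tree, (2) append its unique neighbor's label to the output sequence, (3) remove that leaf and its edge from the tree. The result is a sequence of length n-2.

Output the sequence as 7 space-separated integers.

Answer: 6 5 6 2 6 9 8

Derivation:
Step 1: leaves = {1,3,4,7}. Remove smallest leaf 1, emit neighbor 6.
Step 2: leaves = {3,4,7}. Remove smallest leaf 3, emit neighbor 5.
Step 3: leaves = {4,5,7}. Remove smallest leaf 4, emit neighbor 6.
Step 4: leaves = {5,7}. Remove smallest leaf 5, emit neighbor 2.
Step 5: leaves = {2,7}. Remove smallest leaf 2, emit neighbor 6.
Step 6: leaves = {6,7}. Remove smallest leaf 6, emit neighbor 9.
Step 7: leaves = {7,9}. Remove smallest leaf 7, emit neighbor 8.
Done: 2 vertices remain (8, 9). Sequence = [6 5 6 2 6 9 8]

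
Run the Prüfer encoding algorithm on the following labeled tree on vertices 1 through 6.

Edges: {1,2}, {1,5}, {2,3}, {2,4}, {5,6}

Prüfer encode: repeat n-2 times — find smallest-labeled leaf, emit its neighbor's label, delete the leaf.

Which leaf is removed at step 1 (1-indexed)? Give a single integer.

Answer: 3

Derivation:
Step 1: current leaves = {3,4,6}. Remove leaf 3 (neighbor: 2).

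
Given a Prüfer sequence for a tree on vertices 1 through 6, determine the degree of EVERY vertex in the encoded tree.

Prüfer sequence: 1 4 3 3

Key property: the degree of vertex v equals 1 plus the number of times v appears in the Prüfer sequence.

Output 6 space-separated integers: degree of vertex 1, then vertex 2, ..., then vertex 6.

Answer: 2 1 3 2 1 1

Derivation:
p_1 = 1: count[1] becomes 1
p_2 = 4: count[4] becomes 1
p_3 = 3: count[3] becomes 1
p_4 = 3: count[3] becomes 2
Degrees (1 + count): deg[1]=1+1=2, deg[2]=1+0=1, deg[3]=1+2=3, deg[4]=1+1=2, deg[5]=1+0=1, deg[6]=1+0=1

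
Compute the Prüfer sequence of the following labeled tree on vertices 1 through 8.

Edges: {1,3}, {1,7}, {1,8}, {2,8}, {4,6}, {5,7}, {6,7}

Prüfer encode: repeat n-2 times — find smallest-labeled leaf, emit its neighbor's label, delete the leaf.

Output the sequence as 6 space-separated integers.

Step 1: leaves = {2,3,4,5}. Remove smallest leaf 2, emit neighbor 8.
Step 2: leaves = {3,4,5,8}. Remove smallest leaf 3, emit neighbor 1.
Step 3: leaves = {4,5,8}. Remove smallest leaf 4, emit neighbor 6.
Step 4: leaves = {5,6,8}. Remove smallest leaf 5, emit neighbor 7.
Step 5: leaves = {6,8}. Remove smallest leaf 6, emit neighbor 7.
Step 6: leaves = {7,8}. Remove smallest leaf 7, emit neighbor 1.
Done: 2 vertices remain (1, 8). Sequence = [8 1 6 7 7 1]

Answer: 8 1 6 7 7 1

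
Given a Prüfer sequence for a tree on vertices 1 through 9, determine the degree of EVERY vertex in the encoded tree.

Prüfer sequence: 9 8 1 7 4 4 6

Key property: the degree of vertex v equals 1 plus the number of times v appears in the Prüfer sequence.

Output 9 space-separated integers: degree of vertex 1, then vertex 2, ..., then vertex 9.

Answer: 2 1 1 3 1 2 2 2 2

Derivation:
p_1 = 9: count[9] becomes 1
p_2 = 8: count[8] becomes 1
p_3 = 1: count[1] becomes 1
p_4 = 7: count[7] becomes 1
p_5 = 4: count[4] becomes 1
p_6 = 4: count[4] becomes 2
p_7 = 6: count[6] becomes 1
Degrees (1 + count): deg[1]=1+1=2, deg[2]=1+0=1, deg[3]=1+0=1, deg[4]=1+2=3, deg[5]=1+0=1, deg[6]=1+1=2, deg[7]=1+1=2, deg[8]=1+1=2, deg[9]=1+1=2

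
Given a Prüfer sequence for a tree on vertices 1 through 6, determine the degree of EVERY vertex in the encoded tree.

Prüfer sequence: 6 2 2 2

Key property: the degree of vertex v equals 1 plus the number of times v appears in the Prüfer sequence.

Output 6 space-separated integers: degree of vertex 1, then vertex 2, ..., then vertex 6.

p_1 = 6: count[6] becomes 1
p_2 = 2: count[2] becomes 1
p_3 = 2: count[2] becomes 2
p_4 = 2: count[2] becomes 3
Degrees (1 + count): deg[1]=1+0=1, deg[2]=1+3=4, deg[3]=1+0=1, deg[4]=1+0=1, deg[5]=1+0=1, deg[6]=1+1=2

Answer: 1 4 1 1 1 2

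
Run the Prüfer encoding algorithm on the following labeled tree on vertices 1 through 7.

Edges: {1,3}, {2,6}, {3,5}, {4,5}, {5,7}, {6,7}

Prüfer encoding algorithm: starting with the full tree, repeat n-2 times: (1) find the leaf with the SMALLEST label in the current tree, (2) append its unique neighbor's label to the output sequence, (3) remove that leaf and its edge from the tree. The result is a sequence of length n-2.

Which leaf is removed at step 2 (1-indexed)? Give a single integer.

Answer: 2

Derivation:
Step 1: current leaves = {1,2,4}. Remove leaf 1 (neighbor: 3).
Step 2: current leaves = {2,3,4}. Remove leaf 2 (neighbor: 6).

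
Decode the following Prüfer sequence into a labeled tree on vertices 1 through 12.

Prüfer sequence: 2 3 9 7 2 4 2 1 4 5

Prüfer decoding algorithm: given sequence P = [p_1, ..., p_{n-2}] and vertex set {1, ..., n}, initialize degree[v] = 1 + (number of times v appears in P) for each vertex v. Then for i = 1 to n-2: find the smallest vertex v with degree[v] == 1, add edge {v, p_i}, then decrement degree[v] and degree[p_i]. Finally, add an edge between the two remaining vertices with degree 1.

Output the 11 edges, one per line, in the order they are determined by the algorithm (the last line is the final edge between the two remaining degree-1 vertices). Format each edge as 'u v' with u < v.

Answer: 2 6
3 8
3 9
7 9
2 7
4 10
2 11
1 2
1 4
4 5
5 12

Derivation:
Initial degrees: {1:2, 2:4, 3:2, 4:3, 5:2, 6:1, 7:2, 8:1, 9:2, 10:1, 11:1, 12:1}
Step 1: smallest deg-1 vertex = 6, p_1 = 2. Add edge {2,6}. Now deg[6]=0, deg[2]=3.
Step 2: smallest deg-1 vertex = 8, p_2 = 3. Add edge {3,8}. Now deg[8]=0, deg[3]=1.
Step 3: smallest deg-1 vertex = 3, p_3 = 9. Add edge {3,9}. Now deg[3]=0, deg[9]=1.
Step 4: smallest deg-1 vertex = 9, p_4 = 7. Add edge {7,9}. Now deg[9]=0, deg[7]=1.
Step 5: smallest deg-1 vertex = 7, p_5 = 2. Add edge {2,7}. Now deg[7]=0, deg[2]=2.
Step 6: smallest deg-1 vertex = 10, p_6 = 4. Add edge {4,10}. Now deg[10]=0, deg[4]=2.
Step 7: smallest deg-1 vertex = 11, p_7 = 2. Add edge {2,11}. Now deg[11]=0, deg[2]=1.
Step 8: smallest deg-1 vertex = 2, p_8 = 1. Add edge {1,2}. Now deg[2]=0, deg[1]=1.
Step 9: smallest deg-1 vertex = 1, p_9 = 4. Add edge {1,4}. Now deg[1]=0, deg[4]=1.
Step 10: smallest deg-1 vertex = 4, p_10 = 5. Add edge {4,5}. Now deg[4]=0, deg[5]=1.
Final: two remaining deg-1 vertices are 5, 12. Add edge {5,12}.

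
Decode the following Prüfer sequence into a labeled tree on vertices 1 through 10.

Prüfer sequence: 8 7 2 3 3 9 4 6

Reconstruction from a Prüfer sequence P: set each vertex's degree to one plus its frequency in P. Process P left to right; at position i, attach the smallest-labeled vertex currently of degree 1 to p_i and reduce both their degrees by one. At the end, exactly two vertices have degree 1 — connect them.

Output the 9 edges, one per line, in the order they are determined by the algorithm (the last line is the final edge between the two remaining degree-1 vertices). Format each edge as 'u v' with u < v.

Answer: 1 8
5 7
2 7
2 3
3 8
3 9
4 9
4 6
6 10

Derivation:
Initial degrees: {1:1, 2:2, 3:3, 4:2, 5:1, 6:2, 7:2, 8:2, 9:2, 10:1}
Step 1: smallest deg-1 vertex = 1, p_1 = 8. Add edge {1,8}. Now deg[1]=0, deg[8]=1.
Step 2: smallest deg-1 vertex = 5, p_2 = 7. Add edge {5,7}. Now deg[5]=0, deg[7]=1.
Step 3: smallest deg-1 vertex = 7, p_3 = 2. Add edge {2,7}. Now deg[7]=0, deg[2]=1.
Step 4: smallest deg-1 vertex = 2, p_4 = 3. Add edge {2,3}. Now deg[2]=0, deg[3]=2.
Step 5: smallest deg-1 vertex = 8, p_5 = 3. Add edge {3,8}. Now deg[8]=0, deg[3]=1.
Step 6: smallest deg-1 vertex = 3, p_6 = 9. Add edge {3,9}. Now deg[3]=0, deg[9]=1.
Step 7: smallest deg-1 vertex = 9, p_7 = 4. Add edge {4,9}. Now deg[9]=0, deg[4]=1.
Step 8: smallest deg-1 vertex = 4, p_8 = 6. Add edge {4,6}. Now deg[4]=0, deg[6]=1.
Final: two remaining deg-1 vertices are 6, 10. Add edge {6,10}.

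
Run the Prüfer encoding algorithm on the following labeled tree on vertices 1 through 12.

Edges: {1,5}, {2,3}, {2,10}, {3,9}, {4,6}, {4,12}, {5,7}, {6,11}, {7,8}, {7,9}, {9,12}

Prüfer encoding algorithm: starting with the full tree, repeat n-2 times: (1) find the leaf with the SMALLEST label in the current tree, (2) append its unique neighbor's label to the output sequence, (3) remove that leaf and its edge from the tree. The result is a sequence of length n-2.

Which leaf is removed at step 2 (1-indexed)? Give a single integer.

Answer: 5

Derivation:
Step 1: current leaves = {1,8,10,11}. Remove leaf 1 (neighbor: 5).
Step 2: current leaves = {5,8,10,11}. Remove leaf 5 (neighbor: 7).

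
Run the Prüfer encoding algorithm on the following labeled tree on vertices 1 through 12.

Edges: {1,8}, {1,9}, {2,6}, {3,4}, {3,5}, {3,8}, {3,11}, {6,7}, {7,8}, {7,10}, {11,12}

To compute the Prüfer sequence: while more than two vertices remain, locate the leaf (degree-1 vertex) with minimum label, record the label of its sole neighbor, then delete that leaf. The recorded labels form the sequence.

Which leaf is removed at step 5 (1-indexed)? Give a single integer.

Step 1: current leaves = {2,4,5,9,10,12}. Remove leaf 2 (neighbor: 6).
Step 2: current leaves = {4,5,6,9,10,12}. Remove leaf 4 (neighbor: 3).
Step 3: current leaves = {5,6,9,10,12}. Remove leaf 5 (neighbor: 3).
Step 4: current leaves = {6,9,10,12}. Remove leaf 6 (neighbor: 7).
Step 5: current leaves = {9,10,12}. Remove leaf 9 (neighbor: 1).

Answer: 9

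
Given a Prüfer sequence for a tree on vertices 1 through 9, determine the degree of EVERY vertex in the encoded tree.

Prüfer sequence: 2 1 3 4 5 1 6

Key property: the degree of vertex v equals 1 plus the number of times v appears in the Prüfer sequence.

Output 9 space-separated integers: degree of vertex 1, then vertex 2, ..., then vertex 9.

p_1 = 2: count[2] becomes 1
p_2 = 1: count[1] becomes 1
p_3 = 3: count[3] becomes 1
p_4 = 4: count[4] becomes 1
p_5 = 5: count[5] becomes 1
p_6 = 1: count[1] becomes 2
p_7 = 6: count[6] becomes 1
Degrees (1 + count): deg[1]=1+2=3, deg[2]=1+1=2, deg[3]=1+1=2, deg[4]=1+1=2, deg[5]=1+1=2, deg[6]=1+1=2, deg[7]=1+0=1, deg[8]=1+0=1, deg[9]=1+0=1

Answer: 3 2 2 2 2 2 1 1 1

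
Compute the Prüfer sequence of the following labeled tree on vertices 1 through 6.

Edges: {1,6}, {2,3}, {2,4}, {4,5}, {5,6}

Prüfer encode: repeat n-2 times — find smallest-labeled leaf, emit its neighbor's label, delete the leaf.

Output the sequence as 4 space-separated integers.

Answer: 6 2 4 5

Derivation:
Step 1: leaves = {1,3}. Remove smallest leaf 1, emit neighbor 6.
Step 2: leaves = {3,6}. Remove smallest leaf 3, emit neighbor 2.
Step 3: leaves = {2,6}. Remove smallest leaf 2, emit neighbor 4.
Step 4: leaves = {4,6}. Remove smallest leaf 4, emit neighbor 5.
Done: 2 vertices remain (5, 6). Sequence = [6 2 4 5]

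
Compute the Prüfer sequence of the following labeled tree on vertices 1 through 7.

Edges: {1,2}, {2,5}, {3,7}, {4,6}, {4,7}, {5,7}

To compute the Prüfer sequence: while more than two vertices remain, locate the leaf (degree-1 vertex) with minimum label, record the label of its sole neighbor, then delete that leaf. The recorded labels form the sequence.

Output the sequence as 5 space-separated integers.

Step 1: leaves = {1,3,6}. Remove smallest leaf 1, emit neighbor 2.
Step 2: leaves = {2,3,6}. Remove smallest leaf 2, emit neighbor 5.
Step 3: leaves = {3,5,6}. Remove smallest leaf 3, emit neighbor 7.
Step 4: leaves = {5,6}. Remove smallest leaf 5, emit neighbor 7.
Step 5: leaves = {6,7}. Remove smallest leaf 6, emit neighbor 4.
Done: 2 vertices remain (4, 7). Sequence = [2 5 7 7 4]

Answer: 2 5 7 7 4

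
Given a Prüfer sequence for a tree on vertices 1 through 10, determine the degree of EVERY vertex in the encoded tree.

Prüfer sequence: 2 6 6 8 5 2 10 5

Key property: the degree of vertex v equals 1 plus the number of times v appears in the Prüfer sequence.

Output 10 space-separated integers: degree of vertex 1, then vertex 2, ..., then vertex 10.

Answer: 1 3 1 1 3 3 1 2 1 2

Derivation:
p_1 = 2: count[2] becomes 1
p_2 = 6: count[6] becomes 1
p_3 = 6: count[6] becomes 2
p_4 = 8: count[8] becomes 1
p_5 = 5: count[5] becomes 1
p_6 = 2: count[2] becomes 2
p_7 = 10: count[10] becomes 1
p_8 = 5: count[5] becomes 2
Degrees (1 + count): deg[1]=1+0=1, deg[2]=1+2=3, deg[3]=1+0=1, deg[4]=1+0=1, deg[5]=1+2=3, deg[6]=1+2=3, deg[7]=1+0=1, deg[8]=1+1=2, deg[9]=1+0=1, deg[10]=1+1=2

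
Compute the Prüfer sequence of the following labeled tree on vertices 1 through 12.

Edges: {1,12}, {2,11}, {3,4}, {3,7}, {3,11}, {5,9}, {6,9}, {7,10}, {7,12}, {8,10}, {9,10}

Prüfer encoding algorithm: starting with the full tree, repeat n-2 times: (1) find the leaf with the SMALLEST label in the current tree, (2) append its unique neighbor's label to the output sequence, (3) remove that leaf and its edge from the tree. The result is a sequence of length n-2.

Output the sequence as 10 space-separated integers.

Step 1: leaves = {1,2,4,5,6,8}. Remove smallest leaf 1, emit neighbor 12.
Step 2: leaves = {2,4,5,6,8,12}. Remove smallest leaf 2, emit neighbor 11.
Step 3: leaves = {4,5,6,8,11,12}. Remove smallest leaf 4, emit neighbor 3.
Step 4: leaves = {5,6,8,11,12}. Remove smallest leaf 5, emit neighbor 9.
Step 5: leaves = {6,8,11,12}. Remove smallest leaf 6, emit neighbor 9.
Step 6: leaves = {8,9,11,12}. Remove smallest leaf 8, emit neighbor 10.
Step 7: leaves = {9,11,12}. Remove smallest leaf 9, emit neighbor 10.
Step 8: leaves = {10,11,12}. Remove smallest leaf 10, emit neighbor 7.
Step 9: leaves = {11,12}. Remove smallest leaf 11, emit neighbor 3.
Step 10: leaves = {3,12}. Remove smallest leaf 3, emit neighbor 7.
Done: 2 vertices remain (7, 12). Sequence = [12 11 3 9 9 10 10 7 3 7]

Answer: 12 11 3 9 9 10 10 7 3 7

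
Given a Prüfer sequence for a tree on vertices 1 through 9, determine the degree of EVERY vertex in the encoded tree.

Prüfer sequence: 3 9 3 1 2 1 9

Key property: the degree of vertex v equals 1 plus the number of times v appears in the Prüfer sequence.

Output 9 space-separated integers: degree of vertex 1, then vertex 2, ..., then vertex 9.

p_1 = 3: count[3] becomes 1
p_2 = 9: count[9] becomes 1
p_3 = 3: count[3] becomes 2
p_4 = 1: count[1] becomes 1
p_5 = 2: count[2] becomes 1
p_6 = 1: count[1] becomes 2
p_7 = 9: count[9] becomes 2
Degrees (1 + count): deg[1]=1+2=3, deg[2]=1+1=2, deg[3]=1+2=3, deg[4]=1+0=1, deg[5]=1+0=1, deg[6]=1+0=1, deg[7]=1+0=1, deg[8]=1+0=1, deg[9]=1+2=3

Answer: 3 2 3 1 1 1 1 1 3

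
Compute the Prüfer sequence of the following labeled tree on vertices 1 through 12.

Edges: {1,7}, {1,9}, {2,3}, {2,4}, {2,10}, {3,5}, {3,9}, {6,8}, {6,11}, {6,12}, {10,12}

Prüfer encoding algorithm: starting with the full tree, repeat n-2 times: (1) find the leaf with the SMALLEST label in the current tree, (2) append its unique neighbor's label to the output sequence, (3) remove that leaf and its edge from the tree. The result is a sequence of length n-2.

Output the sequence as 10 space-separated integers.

Answer: 2 3 1 9 6 3 2 10 12 6

Derivation:
Step 1: leaves = {4,5,7,8,11}. Remove smallest leaf 4, emit neighbor 2.
Step 2: leaves = {5,7,8,11}. Remove smallest leaf 5, emit neighbor 3.
Step 3: leaves = {7,8,11}. Remove smallest leaf 7, emit neighbor 1.
Step 4: leaves = {1,8,11}. Remove smallest leaf 1, emit neighbor 9.
Step 5: leaves = {8,9,11}. Remove smallest leaf 8, emit neighbor 6.
Step 6: leaves = {9,11}. Remove smallest leaf 9, emit neighbor 3.
Step 7: leaves = {3,11}. Remove smallest leaf 3, emit neighbor 2.
Step 8: leaves = {2,11}. Remove smallest leaf 2, emit neighbor 10.
Step 9: leaves = {10,11}. Remove smallest leaf 10, emit neighbor 12.
Step 10: leaves = {11,12}. Remove smallest leaf 11, emit neighbor 6.
Done: 2 vertices remain (6, 12). Sequence = [2 3 1 9 6 3 2 10 12 6]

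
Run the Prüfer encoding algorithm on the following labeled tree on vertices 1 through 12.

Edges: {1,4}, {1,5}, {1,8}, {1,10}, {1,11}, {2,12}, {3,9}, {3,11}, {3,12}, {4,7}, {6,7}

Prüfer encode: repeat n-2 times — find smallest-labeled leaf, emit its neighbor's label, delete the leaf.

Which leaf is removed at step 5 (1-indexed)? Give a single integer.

Step 1: current leaves = {2,5,6,8,9,10}. Remove leaf 2 (neighbor: 12).
Step 2: current leaves = {5,6,8,9,10,12}. Remove leaf 5 (neighbor: 1).
Step 3: current leaves = {6,8,9,10,12}. Remove leaf 6 (neighbor: 7).
Step 4: current leaves = {7,8,9,10,12}. Remove leaf 7 (neighbor: 4).
Step 5: current leaves = {4,8,9,10,12}. Remove leaf 4 (neighbor: 1).

Answer: 4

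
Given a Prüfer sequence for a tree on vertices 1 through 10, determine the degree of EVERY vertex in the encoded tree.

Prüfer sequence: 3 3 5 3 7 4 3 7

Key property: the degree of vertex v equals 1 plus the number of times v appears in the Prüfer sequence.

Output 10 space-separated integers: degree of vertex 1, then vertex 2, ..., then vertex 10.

p_1 = 3: count[3] becomes 1
p_2 = 3: count[3] becomes 2
p_3 = 5: count[5] becomes 1
p_4 = 3: count[3] becomes 3
p_5 = 7: count[7] becomes 1
p_6 = 4: count[4] becomes 1
p_7 = 3: count[3] becomes 4
p_8 = 7: count[7] becomes 2
Degrees (1 + count): deg[1]=1+0=1, deg[2]=1+0=1, deg[3]=1+4=5, deg[4]=1+1=2, deg[5]=1+1=2, deg[6]=1+0=1, deg[7]=1+2=3, deg[8]=1+0=1, deg[9]=1+0=1, deg[10]=1+0=1

Answer: 1 1 5 2 2 1 3 1 1 1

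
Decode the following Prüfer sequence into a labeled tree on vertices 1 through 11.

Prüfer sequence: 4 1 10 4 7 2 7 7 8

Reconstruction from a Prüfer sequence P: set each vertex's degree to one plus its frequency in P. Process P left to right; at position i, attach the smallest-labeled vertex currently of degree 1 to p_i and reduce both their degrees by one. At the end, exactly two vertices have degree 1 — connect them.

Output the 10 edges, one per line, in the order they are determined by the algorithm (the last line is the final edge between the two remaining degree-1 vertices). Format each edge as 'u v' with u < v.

Initial degrees: {1:2, 2:2, 3:1, 4:3, 5:1, 6:1, 7:4, 8:2, 9:1, 10:2, 11:1}
Step 1: smallest deg-1 vertex = 3, p_1 = 4. Add edge {3,4}. Now deg[3]=0, deg[4]=2.
Step 2: smallest deg-1 vertex = 5, p_2 = 1. Add edge {1,5}. Now deg[5]=0, deg[1]=1.
Step 3: smallest deg-1 vertex = 1, p_3 = 10. Add edge {1,10}. Now deg[1]=0, deg[10]=1.
Step 4: smallest deg-1 vertex = 6, p_4 = 4. Add edge {4,6}. Now deg[6]=0, deg[4]=1.
Step 5: smallest deg-1 vertex = 4, p_5 = 7. Add edge {4,7}. Now deg[4]=0, deg[7]=3.
Step 6: smallest deg-1 vertex = 9, p_6 = 2. Add edge {2,9}. Now deg[9]=0, deg[2]=1.
Step 7: smallest deg-1 vertex = 2, p_7 = 7. Add edge {2,7}. Now deg[2]=0, deg[7]=2.
Step 8: smallest deg-1 vertex = 10, p_8 = 7. Add edge {7,10}. Now deg[10]=0, deg[7]=1.
Step 9: smallest deg-1 vertex = 7, p_9 = 8. Add edge {7,8}. Now deg[7]=0, deg[8]=1.
Final: two remaining deg-1 vertices are 8, 11. Add edge {8,11}.

Answer: 3 4
1 5
1 10
4 6
4 7
2 9
2 7
7 10
7 8
8 11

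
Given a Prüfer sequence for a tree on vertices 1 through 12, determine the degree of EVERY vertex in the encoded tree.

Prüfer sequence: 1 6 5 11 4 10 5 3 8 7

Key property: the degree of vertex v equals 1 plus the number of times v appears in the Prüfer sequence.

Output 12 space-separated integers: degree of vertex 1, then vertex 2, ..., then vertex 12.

p_1 = 1: count[1] becomes 1
p_2 = 6: count[6] becomes 1
p_3 = 5: count[5] becomes 1
p_4 = 11: count[11] becomes 1
p_5 = 4: count[4] becomes 1
p_6 = 10: count[10] becomes 1
p_7 = 5: count[5] becomes 2
p_8 = 3: count[3] becomes 1
p_9 = 8: count[8] becomes 1
p_10 = 7: count[7] becomes 1
Degrees (1 + count): deg[1]=1+1=2, deg[2]=1+0=1, deg[3]=1+1=2, deg[4]=1+1=2, deg[5]=1+2=3, deg[6]=1+1=2, deg[7]=1+1=2, deg[8]=1+1=2, deg[9]=1+0=1, deg[10]=1+1=2, deg[11]=1+1=2, deg[12]=1+0=1

Answer: 2 1 2 2 3 2 2 2 1 2 2 1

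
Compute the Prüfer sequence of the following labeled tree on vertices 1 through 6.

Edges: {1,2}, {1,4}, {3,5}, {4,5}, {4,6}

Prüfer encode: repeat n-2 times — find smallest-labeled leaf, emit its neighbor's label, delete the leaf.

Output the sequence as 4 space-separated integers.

Step 1: leaves = {2,3,6}. Remove smallest leaf 2, emit neighbor 1.
Step 2: leaves = {1,3,6}. Remove smallest leaf 1, emit neighbor 4.
Step 3: leaves = {3,6}. Remove smallest leaf 3, emit neighbor 5.
Step 4: leaves = {5,6}. Remove smallest leaf 5, emit neighbor 4.
Done: 2 vertices remain (4, 6). Sequence = [1 4 5 4]

Answer: 1 4 5 4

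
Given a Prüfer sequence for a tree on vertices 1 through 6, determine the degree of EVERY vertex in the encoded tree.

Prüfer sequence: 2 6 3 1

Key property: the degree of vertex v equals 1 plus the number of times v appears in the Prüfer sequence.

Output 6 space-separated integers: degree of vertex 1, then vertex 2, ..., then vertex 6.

p_1 = 2: count[2] becomes 1
p_2 = 6: count[6] becomes 1
p_3 = 3: count[3] becomes 1
p_4 = 1: count[1] becomes 1
Degrees (1 + count): deg[1]=1+1=2, deg[2]=1+1=2, deg[3]=1+1=2, deg[4]=1+0=1, deg[5]=1+0=1, deg[6]=1+1=2

Answer: 2 2 2 1 1 2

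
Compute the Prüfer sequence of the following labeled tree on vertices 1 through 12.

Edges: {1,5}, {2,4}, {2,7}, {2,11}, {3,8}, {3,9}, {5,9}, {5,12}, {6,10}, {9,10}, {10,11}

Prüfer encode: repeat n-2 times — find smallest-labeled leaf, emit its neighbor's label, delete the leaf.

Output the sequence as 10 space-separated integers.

Step 1: leaves = {1,4,6,7,8,12}. Remove smallest leaf 1, emit neighbor 5.
Step 2: leaves = {4,6,7,8,12}. Remove smallest leaf 4, emit neighbor 2.
Step 3: leaves = {6,7,8,12}. Remove smallest leaf 6, emit neighbor 10.
Step 4: leaves = {7,8,12}. Remove smallest leaf 7, emit neighbor 2.
Step 5: leaves = {2,8,12}. Remove smallest leaf 2, emit neighbor 11.
Step 6: leaves = {8,11,12}. Remove smallest leaf 8, emit neighbor 3.
Step 7: leaves = {3,11,12}. Remove smallest leaf 3, emit neighbor 9.
Step 8: leaves = {11,12}. Remove smallest leaf 11, emit neighbor 10.
Step 9: leaves = {10,12}. Remove smallest leaf 10, emit neighbor 9.
Step 10: leaves = {9,12}. Remove smallest leaf 9, emit neighbor 5.
Done: 2 vertices remain (5, 12). Sequence = [5 2 10 2 11 3 9 10 9 5]

Answer: 5 2 10 2 11 3 9 10 9 5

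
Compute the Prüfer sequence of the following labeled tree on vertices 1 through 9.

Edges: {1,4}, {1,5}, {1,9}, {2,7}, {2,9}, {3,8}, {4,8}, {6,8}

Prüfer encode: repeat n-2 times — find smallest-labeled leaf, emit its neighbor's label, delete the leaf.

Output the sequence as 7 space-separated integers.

Answer: 8 1 8 2 9 4 1

Derivation:
Step 1: leaves = {3,5,6,7}. Remove smallest leaf 3, emit neighbor 8.
Step 2: leaves = {5,6,7}. Remove smallest leaf 5, emit neighbor 1.
Step 3: leaves = {6,7}. Remove smallest leaf 6, emit neighbor 8.
Step 4: leaves = {7,8}. Remove smallest leaf 7, emit neighbor 2.
Step 5: leaves = {2,8}. Remove smallest leaf 2, emit neighbor 9.
Step 6: leaves = {8,9}. Remove smallest leaf 8, emit neighbor 4.
Step 7: leaves = {4,9}. Remove smallest leaf 4, emit neighbor 1.
Done: 2 vertices remain (1, 9). Sequence = [8 1 8 2 9 4 1]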